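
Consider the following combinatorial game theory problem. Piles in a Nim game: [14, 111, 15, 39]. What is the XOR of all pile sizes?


We need the XOR (exclusive or) of all pile sizes.
After XOR-ing pile 1 (size 14): 0 XOR 14 = 14
After XOR-ing pile 2 (size 111): 14 XOR 111 = 97
After XOR-ing pile 3 (size 15): 97 XOR 15 = 110
After XOR-ing pile 4 (size 39): 110 XOR 39 = 73
The Nim-value of this position is 73.

73


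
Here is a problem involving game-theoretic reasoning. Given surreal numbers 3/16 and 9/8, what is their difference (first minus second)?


x = 3/16, y = 9/8
Converting to common denominator: 16
x = 3/16, y = 18/16
x - y = 3/16 - 9/8 = -15/16

-15/16


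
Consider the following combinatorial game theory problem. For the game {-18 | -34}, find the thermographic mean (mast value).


Game = {-18 | -34}, a switch {a | b} with numbers a > b.
Its thermograph has left wall a - t and right wall b + t, which meet at t = (a - b)/2, where both equal (a + b)/2. So the mast (mean value) is at (a + b)/2.
Mean = (-18 + (-34))/2 = -52/2 = -26

-26


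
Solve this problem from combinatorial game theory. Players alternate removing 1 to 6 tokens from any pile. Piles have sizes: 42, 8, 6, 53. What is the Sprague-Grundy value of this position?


Subtraction set: {1, 2, 3, 4, 5, 6}
For this subtraction set, G(n) = n mod 7 (period = max + 1 = 7).
Pile 1 (size 42): G(42) = 42 mod 7 = 0
Pile 2 (size 8): G(8) = 8 mod 7 = 1
Pile 3 (size 6): G(6) = 6 mod 7 = 6
Pile 4 (size 53): G(53) = 53 mod 7 = 4
Total Grundy value = XOR of all: 0 XOR 1 XOR 6 XOR 4 = 3

3


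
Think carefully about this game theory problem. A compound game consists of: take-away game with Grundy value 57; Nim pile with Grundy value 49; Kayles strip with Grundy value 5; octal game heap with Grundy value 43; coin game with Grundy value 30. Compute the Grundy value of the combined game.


By the Sprague-Grundy theorem, the Grundy value of a sum of games is the XOR of individual Grundy values.
take-away game: Grundy value = 57. Running XOR: 0 XOR 57 = 57
Nim pile: Grundy value = 49. Running XOR: 57 XOR 49 = 8
Kayles strip: Grundy value = 5. Running XOR: 8 XOR 5 = 13
octal game heap: Grundy value = 43. Running XOR: 13 XOR 43 = 38
coin game: Grundy value = 30. Running XOR: 38 XOR 30 = 56
The combined Grundy value is 56.

56


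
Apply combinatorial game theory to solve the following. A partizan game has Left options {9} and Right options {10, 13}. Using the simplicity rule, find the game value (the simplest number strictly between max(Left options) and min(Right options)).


Left options: {9}, max = 9
Right options: {10, 13}, min = 10
All options are numbers and max(Left) < min(Right), so by the simplicity theorem the value is the simplest (earliest-born) number strictly between 9 and 10.
No integer lies strictly between 9 and 10, so the value is the dyadic rational m/2^k in the interval with the smallest k (then m odd); search k = 1, 2, ...:
Denominator 2: 19/2 lies strictly between 9 and 10 -- found.
The simplest number in the interval is 19/2.
Game value = 19/2

19/2


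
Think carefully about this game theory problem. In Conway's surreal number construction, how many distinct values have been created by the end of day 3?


Day 0: {|} = 0 is born. Count = 1.
Day n: the number of surreal numbers born by day n is 2^(n+1) - 1.
By day 0: 2^1 - 1 = 1
By day 1: 2^2 - 1 = 3
By day 2: 2^3 - 1 = 7
By day 3: 2^4 - 1 = 15
By day 3: 15 surreal numbers.

15


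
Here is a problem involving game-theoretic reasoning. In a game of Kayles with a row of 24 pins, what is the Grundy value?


Kayles: a move removes 1 or 2 adjacent pins from a contiguous row.
Removing pins from a row of k leaves two independent rows (a, b) with a + b = k - 1 (one pin) or a + b = k - 2 (two pins); an end removal gives a = 0.
By Sprague-Grundy, G(k) = mex{ G(a) XOR G(b) } over all these splits. G(0) = 0.
G(1): splits (0,0):0^0=0 -> mex({0}) = 1
G(2): splits (0,1):0^1=1 (0,0):0^0=0 -> mex({0, 1}) = 2
G(3): splits (0,2):0^2=2 (1,1):1^1=0 (0,1):0^1=1 -> mex({0, 1, 2}) = 3
G(4): splits (0,3):0^3=3 (1,2):1^2=3 (0,2):0^2=2 (1,1):1^1=0 -> mex({0, 2, 3}) = 1
G(5): splits (0,4):0^1=1 (1,3):1^3=2 (2,2):2^2=0 (0,3):0^3=3 (1,2):1^2=3 -> mex({0, 1, 2, 3}) = 4
G(6) = mex({0, 1, 2, 4}) = 3
G(7) = mex({0, 1, 3, 4, 5}) = 2
G(8) = mex({0, 2, 3, 5, 6}) = 1
G(9) = mex({0, 1, 2, 3, 6, 7}) = 4
G(10) = mex({0, 1, 3, 4, 5, 7}) = 2
G(11) = mex({0, 1, 2, 3, 4, 5}) = 6
G(12) = mex({0, 1, 2, 3, 5, 6, 7}) = 4
G(13) = mex({0, 2, 3, 4, 6, 7}) = 1
G(14) = mex({0, 1, 4, 5, 6, 7}) = 2
G(15) = mex({0, 1, 2, 3, 4, 5, 6}) = 7
G(16) = mex({0, 2, 3, 5, 6, 7}) = 1
G(17) = mex({0, 1, 2, 3, 5, 6, 7}) = 4
G(18) = mex({0, 1, 2, 4, 5, 6}) = 3
G(19) = mex({0, 1, 3, 4, 5, 7}) = 2
G(20) = mex({0, 2, 3, 4, 5, 6, 7}) = 1
G(21) = mex({0, 1, 2, 3, 5, 6, 7}) = 4
G(22) = mex({0, 1, 2, 3, 4, 5, 7}) = 6
G(23) = mex({0, 1, 2, 3, 4, 5, 6}) = 7
G(24) = mex({0, 1, 2, 3, 5, 6, 7}) = 4
Therefore G(24) = 4.

4


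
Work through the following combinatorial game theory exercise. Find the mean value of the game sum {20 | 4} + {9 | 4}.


G1 = {20 | 4}, G2 = {9 | 4}
Each is a switch {a | b} with numbers a > b; its mean value is (a + b)/2, and mean value is additive over game sums: m(G1 + G2) = m(G1) + m(G2).
Mean of G1 = (20 + (4))/2 = 24/2 = 12
Mean of G2 = (9 + (4))/2 = 13/2 = 13/2
Mean of G1 + G2 = 12 + 13/2 = 37/2

37/2


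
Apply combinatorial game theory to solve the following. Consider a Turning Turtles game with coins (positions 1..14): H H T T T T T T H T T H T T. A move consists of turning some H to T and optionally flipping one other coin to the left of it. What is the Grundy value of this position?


Coins: H H T T T T T T H T T H T T
Key fact: a single head at position k behaves exactly like a Nim heap of size k (turning it to T and optionally flipping a coin at j < k corresponds to moving the heap from k to j, or to 0), and heads combine as a disjunctive sum (two heads at the same place would cancel, matching j XOR j = 0). So the Nim-value is the XOR of the 1-indexed positions of the heads.
Face-up positions (1-indexed): [1, 2, 9, 12]
XOR 0 with 1: 0 XOR 1 = 1
XOR 1 with 2: 1 XOR 2 = 3
XOR 3 with 9: 3 XOR 9 = 10
XOR 10 with 12: 10 XOR 12 = 6
Nim-value = 6

6


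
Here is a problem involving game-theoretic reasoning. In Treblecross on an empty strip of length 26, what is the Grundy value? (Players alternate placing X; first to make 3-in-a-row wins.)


Treblecross: place X on empty cells; 3-in-a-row wins.
Playing within two cells of an existing X lets the opponent win at once, so sensible play treats the cells i-2..i+2 around each X as dead. The player left with no safe cell loses, so this is a normal-play take-away game on strips of safe cells.
Placing X at cell i (0-indexed) of a strip of k safe cells leaves independent strips of sizes max(0, i-2) and max(0, k-i-3). Hence G(k) = mex{ G(max(0,i-2)) XOR G(max(0,k-i-3)) : 0 <= i < k }, with G(0) = 0.
G(1): splits (0,0):0^0=0 -> mex({0}) = 1
G(2): splits (0,0):0^0=0 -> mex({0}) = 1
G(3): splits (0,0):0^0=0 -> mex({0}) = 1
G(4): splits (0,1):0^1=1 (0,0):0^0=0 -> mex({0, 1}) = 2
G(5): splits (0,2):0^1=1 (0,1):0^1=1 (0,0):0^0=0 -> mex({0, 1}) = 2
G(6) = mex({1}) = 0
G(7) = mex({0, 1, 2}) = 3
G(8) = mex({0, 1, 2}) = 3
G(9) = mex({0, 2}) = 1
G(10) = mex({0, 2, 3}) = 1
G(11) = mex({0, 3}) = 1
G(12) = mex({1, 3}) = 0
G(13) = mex({0, 1, 2, 3}) = 4
G(14) = mex({0, 1, 2}) = 3
G(15) = mex({0, 1, 2}) = 3
G(16) = mex({0, 1, 2, 4}) = 3
G(17) = mex({0, 1, 3, 4}) = 2
G(18) = mex({0, 1, 3, 4}) = 2
G(19) = mex({0, 1, 3, 5}) = 2
G(20) = mex({0, 1, 2, 3, 5}) = 4
G(21) = mex({0, 1, 2, 3, 5}) = 4
G(22) = mex({1, 2, 6}) = 0
G(23) = mex({0, 1, 2, 3, 4, 6}) = 5
G(24) = mex({0, 1, 2, 3, 4}) = 5
G(25) = mex({0, 1, 3, 4, 7}) = 2
G(26) = mex({0, 1, 3, 4, 5, 7}) = 2
Therefore G(26) = 2.

2


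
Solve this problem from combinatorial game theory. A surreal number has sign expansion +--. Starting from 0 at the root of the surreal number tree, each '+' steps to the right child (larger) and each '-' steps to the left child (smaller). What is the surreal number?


Sign expansion: +--
Rule: track bounds (lo, hi), initially (-inf, +inf). On '+', the current value becomes lo and we move to the simplest number in (value, hi): value + 1 if hi = +inf, otherwise the midpoint (value + hi)/2. On '-', the current value becomes hi and we move to value - 1 if lo = -inf, otherwise the midpoint (lo + value)/2.
Start at 0.
Step 1: sign = +, move right. Bounds: (0, +inf). Value = 1
Step 2: sign = -, move left. Bounds: (0, 1). Value = 1/2
Step 3: sign = -, move left. Bounds: (0, 1/2). Value = 1/4
The surreal number with sign expansion +-- is 1/4.

1/4


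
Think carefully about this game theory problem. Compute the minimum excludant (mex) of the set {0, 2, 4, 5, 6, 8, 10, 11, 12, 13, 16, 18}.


Set = {0, 2, 4, 5, 6, 8, 10, 11, 12, 13, 16, 18}
0 is in the set.
1 is NOT in the set. This is the mex.
mex = 1

1


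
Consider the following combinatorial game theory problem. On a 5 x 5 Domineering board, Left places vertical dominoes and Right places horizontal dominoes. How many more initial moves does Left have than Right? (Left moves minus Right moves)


Board is 5 x 5 (rows x cols).
Left (vertical) placements: (rows-1) * cols = 4 * 5 = 20
Right (horizontal) placements: rows * (cols-1) = 5 * 4 = 20
Advantage = Left - Right = 20 - 20 = 0

0


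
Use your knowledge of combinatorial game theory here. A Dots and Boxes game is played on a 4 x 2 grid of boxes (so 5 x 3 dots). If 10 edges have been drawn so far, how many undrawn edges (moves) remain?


Grid: 4 x 2 boxes, i.e. 5 rows and 3 columns of dots.
Horizontal edges: (rows + 1) * cols = 5 * 2 = 10
Vertical edges: rows * (cols + 1) = 4 * 3 = 12
Total edges: 10 + 12 = 22
Edges drawn: 10
Remaining: 22 - 10 = 12

12


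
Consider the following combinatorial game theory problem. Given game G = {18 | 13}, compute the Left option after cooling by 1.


Original game: {18 | 13} (a switch {a | b} with a > b).
Cooling by t (for t below the temperature (a - b)/2 = 5/2) taxes each move by t: {a | b} cooled by t is {a - t | b + t}.
Cooling amount: t = 1
Cooled Left option: 18 - 1 = 17
Cooled Right option: 13 + 1 = 14
Cooled game: {17 | 14}
Left option = 17

17


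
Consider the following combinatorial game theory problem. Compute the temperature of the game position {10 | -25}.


The game is {10 | -25}, a switch {a | b} with numbers a > b.
Cooling {a | b} by t gives {a - t | b + t}, which stops being hot when a - t = b + t, i.e. at t = (a - b)/2. So the temperature of a switch is (a - b)/2.
Temperature = (Left option - Right option) / 2
= (10 - (-25)) / 2
= 35 / 2
= 35/2

35/2


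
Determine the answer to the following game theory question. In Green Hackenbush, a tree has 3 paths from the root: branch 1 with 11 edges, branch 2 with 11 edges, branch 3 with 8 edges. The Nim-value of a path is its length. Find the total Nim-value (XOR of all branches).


The tree has 3 branches from the ground vertex.
In Green Hackenbush, the Nim-value of a simple path of length k is k.
Branch 1: length 11, Nim-value = 11
Branch 2: length 11, Nim-value = 11
Branch 3: length 8, Nim-value = 8
Total Nim-value = XOR of all branch values:
0 XOR 11 = 11
11 XOR 11 = 0
0 XOR 8 = 8
Nim-value of the tree = 8

8


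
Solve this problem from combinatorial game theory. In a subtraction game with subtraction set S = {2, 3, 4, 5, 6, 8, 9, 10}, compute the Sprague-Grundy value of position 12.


The subtraction set is S = {2, 3, 4, 5, 6, 8, 9, 10}.
G(k) = mex{ G(k - s) : s in S, s <= k }. We compute iteratively: G(0) = 0.
G(1) = mex({}) = 0
G(2) = mex({0}) = 1
G(3) = mex({0}) = 1
G(4) = mex({0, 1}) = 2
G(5) = mex({0, 1}) = 2
G(6) = mex({0, 1, 2}) = 3
G(7) = mex({0, 1, 2}) = 3
G(8) = mex({0, 1, 2, 3}) = 4
G(9) = mex({0, 1, 2, 3}) = 4
G(10) = mex({0, 1, 2, 3, 4}) = 5
G(11) = mex({0, 1, 2, 3, 4}) = 5
G(12) = mex({1, 2, 3, 4, 5}) = 0
Therefore G(12) = 0.

0


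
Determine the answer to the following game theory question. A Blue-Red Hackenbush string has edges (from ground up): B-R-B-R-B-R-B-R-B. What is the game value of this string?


Edges (from ground): B-R-B-R-B-R-B-R-B
By Berlekamp's sign-expansion rule, a Blue-Red Hackenbush stalk has the value of the surreal number whose sign sequence is the edge sequence with B -> + and R -> -.
Sign sequence: +-+-+-+-+
Trace the sign expansion in the surreal number tree, starting from 0:
Edge 1: B (sign +) -> bounds (0, +inf), value = 1
Edge 2: R (sign -) -> bounds (0, 1), value = 1/2
Edge 3: B (sign +) -> bounds (1/2, 1), value = 3/4
Edge 4: R (sign -) -> bounds (1/2, 3/4), value = 5/8
Edge 5: B (sign +) -> bounds (5/8, 3/4), value = 11/16
Edge 6: R (sign -) -> bounds (5/8, 11/16), value = 21/32
Edge 7: B (sign +) -> bounds (21/32, 11/16), value = 43/64
Edge 8: R (sign -) -> bounds (21/32, 43/64), value = 85/128
Edge 9: B (sign +) -> bounds (85/128, 43/64), value = 171/256
Game value = 171/256

171/256


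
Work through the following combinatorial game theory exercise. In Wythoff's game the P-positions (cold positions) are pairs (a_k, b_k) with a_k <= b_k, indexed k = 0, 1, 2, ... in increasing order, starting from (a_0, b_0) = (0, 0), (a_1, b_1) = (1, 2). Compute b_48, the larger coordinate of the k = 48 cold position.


By Wythoff's theorem, a_k = floor(k * phi) and b_k = floor(k * phi^2) = a_k + k, where phi = (1 + sqrt(5))/2 is the golden ratio.
phi = (1 + sqrt(5))/2 = 1.618034
phi^2 = phi + 1 = 2.618034
k = 48
k * phi^2 = 48 * 2.618034 = 125.665631
b_48 = floor(k * phi^2) = 125 (check: a_48 + k = 77 + 48 = 125)

125


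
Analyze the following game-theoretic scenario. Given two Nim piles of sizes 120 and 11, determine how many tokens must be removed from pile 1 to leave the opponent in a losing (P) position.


Piles: 120 and 11
Current XOR: 120 XOR 11 = 115 (non-zero, so this is an N-position).
To make the XOR zero, we need to find a move that balances the piles.
For pile 1 (size 120): target = 120 XOR 115 = 11
We reduce pile 1 from 120 to 11.
Tokens removed: 120 - 11 = 109
Verification: 11 XOR 11 = 0

109


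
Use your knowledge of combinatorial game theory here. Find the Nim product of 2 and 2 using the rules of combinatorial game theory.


Nim multiplication is bilinear over XOR: (u XOR v) * w = (u*w) XOR (v*w).
So we split each operand into its bit components and XOR the pairwise Nim products.
2 = 2 (as XOR of powers of 2).
2 = 2 (as XOR of powers of 2).
Using the standard Nim-product table on single bits:
  2*2 = 3,   2*4 = 8,   2*8 = 12,
  4*4 = 6,   4*8 = 11,  8*8 = 13,
and  1*x = x (identity), k*l = l*k (commutative).
Pairwise Nim products:
  2 * 2 = 3
XOR them: 3 = 3.
Result: 2 * 2 = 3 (in Nim).

3


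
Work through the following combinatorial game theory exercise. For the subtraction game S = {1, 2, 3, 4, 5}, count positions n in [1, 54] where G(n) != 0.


Subtraction set S = {1, 2, 3, 4, 5}, so G(n) = n mod 6.
G(n) = 0 when n is a multiple of 6.
Multiples of 6 in [1, 54]: 9
N-positions (nonzero Grundy) = 54 - 9 = 45

45


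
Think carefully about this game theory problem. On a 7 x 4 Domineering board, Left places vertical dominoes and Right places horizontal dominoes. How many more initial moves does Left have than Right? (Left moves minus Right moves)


Board is 7 x 4 (rows x cols).
Left (vertical) placements: (rows-1) * cols = 6 * 4 = 24
Right (horizontal) placements: rows * (cols-1) = 7 * 3 = 21
Advantage = Left - Right = 24 - 21 = 3

3


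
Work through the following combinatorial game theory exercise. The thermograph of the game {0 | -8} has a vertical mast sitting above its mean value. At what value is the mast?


Game = {0 | -8}, a switch {a | b} with numbers a > b.
Its thermograph has left wall a - t and right wall b + t, which meet at t = (a - b)/2, where both equal (a + b)/2. So the mast (mean value) is at (a + b)/2.
Mean = (0 + (-8))/2 = -8/2 = -4

-4


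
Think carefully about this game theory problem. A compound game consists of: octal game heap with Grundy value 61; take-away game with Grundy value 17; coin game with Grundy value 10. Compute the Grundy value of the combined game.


By the Sprague-Grundy theorem, the Grundy value of a sum of games is the XOR of individual Grundy values.
octal game heap: Grundy value = 61. Running XOR: 0 XOR 61 = 61
take-away game: Grundy value = 17. Running XOR: 61 XOR 17 = 44
coin game: Grundy value = 10. Running XOR: 44 XOR 10 = 38
The combined Grundy value is 38.

38


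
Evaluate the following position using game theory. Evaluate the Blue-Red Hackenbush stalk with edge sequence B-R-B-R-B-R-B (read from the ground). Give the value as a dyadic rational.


Edges (from ground): B-R-B-R-B-R-B
By Berlekamp's sign-expansion rule, a Blue-Red Hackenbush stalk has the value of the surreal number whose sign sequence is the edge sequence with B -> + and R -> -.
Sign sequence: +-+-+-+
Trace the sign expansion in the surreal number tree, starting from 0:
Edge 1: B (sign +) -> bounds (0, +inf), value = 1
Edge 2: R (sign -) -> bounds (0, 1), value = 1/2
Edge 3: B (sign +) -> bounds (1/2, 1), value = 3/4
Edge 4: R (sign -) -> bounds (1/2, 3/4), value = 5/8
Edge 5: B (sign +) -> bounds (5/8, 3/4), value = 11/16
Edge 6: R (sign -) -> bounds (5/8, 11/16), value = 21/32
Edge 7: B (sign +) -> bounds (21/32, 11/16), value = 43/64
Game value = 43/64

43/64


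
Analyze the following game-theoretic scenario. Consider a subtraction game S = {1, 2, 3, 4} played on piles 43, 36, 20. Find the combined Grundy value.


Subtraction set: {1, 2, 3, 4}
For this subtraction set, G(n) = n mod 5 (period = max + 1 = 5).
Pile 1 (size 43): G(43) = 43 mod 5 = 3
Pile 2 (size 36): G(36) = 36 mod 5 = 1
Pile 3 (size 20): G(20) = 20 mod 5 = 0
Total Grundy value = XOR of all: 3 XOR 1 XOR 0 = 2

2


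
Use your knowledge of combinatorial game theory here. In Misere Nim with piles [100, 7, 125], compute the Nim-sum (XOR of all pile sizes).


We need the XOR (exclusive or) of all pile sizes.
After XOR-ing pile 1 (size 100): 0 XOR 100 = 100
After XOR-ing pile 2 (size 7): 100 XOR 7 = 99
After XOR-ing pile 3 (size 125): 99 XOR 125 = 30
The Nim-value of this position is 30.

30


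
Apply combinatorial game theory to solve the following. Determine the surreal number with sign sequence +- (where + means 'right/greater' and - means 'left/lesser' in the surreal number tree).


Sign expansion: +-
Rule: track bounds (lo, hi), initially (-inf, +inf). On '+', the current value becomes lo and we move to the simplest number in (value, hi): value + 1 if hi = +inf, otherwise the midpoint (value + hi)/2. On '-', the current value becomes hi and we move to value - 1 if lo = -inf, otherwise the midpoint (lo + value)/2.
Start at 0.
Step 1: sign = +, move right. Bounds: (0, +inf). Value = 1
Step 2: sign = -, move left. Bounds: (0, 1). Value = 1/2
The surreal number with sign expansion +- is 1/2.

1/2


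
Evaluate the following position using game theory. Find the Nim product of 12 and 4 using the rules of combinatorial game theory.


Nim multiplication is bilinear over XOR: (u XOR v) * w = (u*w) XOR (v*w).
So we split each operand into its bit components and XOR the pairwise Nim products.
12 = 4 + 8 (as XOR of powers of 2).
4 = 4 (as XOR of powers of 2).
Using the standard Nim-product table on single bits:
  2*2 = 3,   2*4 = 8,   2*8 = 12,
  4*4 = 6,   4*8 = 11,  8*8 = 13,
and  1*x = x (identity), k*l = l*k (commutative).
Pairwise Nim products:
  4 * 4 = 6
  8 * 4 = 11
XOR them: 6 XOR 11 = 13.
Result: 12 * 4 = 13 (in Nim).

13


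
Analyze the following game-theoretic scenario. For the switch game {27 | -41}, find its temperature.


The game is {27 | -41}, a switch {a | b} with numbers a > b.
Cooling {a | b} by t gives {a - t | b + t}, which stops being hot when a - t = b + t, i.e. at t = (a - b)/2. So the temperature of a switch is (a - b)/2.
Temperature = (Left option - Right option) / 2
= (27 - (-41)) / 2
= 68 / 2
= 34

34


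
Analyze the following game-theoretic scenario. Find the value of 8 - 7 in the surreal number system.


x = 8, y = 7
x - y = 8 - 7 = 1

1


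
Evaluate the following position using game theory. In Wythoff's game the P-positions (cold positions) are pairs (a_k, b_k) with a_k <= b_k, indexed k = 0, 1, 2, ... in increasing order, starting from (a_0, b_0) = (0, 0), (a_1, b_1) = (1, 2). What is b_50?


By Wythoff's theorem, a_k = floor(k * phi) and b_k = floor(k * phi^2) = a_k + k, where phi = (1 + sqrt(5))/2 is the golden ratio.
phi = (1 + sqrt(5))/2 = 1.618034
phi^2 = phi + 1 = 2.618034
k = 50
k * phi^2 = 50 * 2.618034 = 130.901699
b_50 = floor(k * phi^2) = 130 (check: a_50 + k = 80 + 50 = 130)

130


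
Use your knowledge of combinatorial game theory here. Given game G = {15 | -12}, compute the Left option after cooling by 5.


Original game: {15 | -12} (a switch {a | b} with a > b).
Cooling by t (for t below the temperature (a - b)/2 = 27/2) taxes each move by t: {a | b} cooled by t is {a - t | b + t}.
Cooling amount: t = 5
Cooled Left option: 15 - 5 = 10
Cooled Right option: -12 + 5 = -7
Cooled game: {10 | -7}
Left option = 10

10


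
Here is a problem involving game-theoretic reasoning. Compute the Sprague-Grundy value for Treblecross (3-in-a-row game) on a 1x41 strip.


Treblecross: place X on empty cells; 3-in-a-row wins.
Playing within two cells of an existing X lets the opponent win at once, so sensible play treats the cells i-2..i+2 around each X as dead. The player left with no safe cell loses, so this is a normal-play take-away game on strips of safe cells.
Placing X at cell i (0-indexed) of a strip of k safe cells leaves independent strips of sizes max(0, i-2) and max(0, k-i-3). Hence G(k) = mex{ G(max(0,i-2)) XOR G(max(0,k-i-3)) : 0 <= i < k }, with G(0) = 0.
G(1): splits (0,0):0^0=0 -> mex({0}) = 1
G(2): splits (0,0):0^0=0 -> mex({0}) = 1
G(3): splits (0,0):0^0=0 -> mex({0}) = 1
G(4): splits (0,1):0^1=1 (0,0):0^0=0 -> mex({0, 1}) = 2
G(5): splits (0,2):0^1=1 (0,1):0^1=1 (0,0):0^0=0 -> mex({0, 1}) = 2
G(6) = mex({1}) = 0
G(7) = mex({0, 1, 2}) = 3
G(8) = mex({0, 1, 2}) = 3
G(9) = mex({0, 2}) = 1
G(10) = mex({0, 2, 3}) = 1
G(11) = mex({0, 3}) = 1
G(12) = mex({1, 3}) = 0
G(13) = mex({0, 1, 2, 3}) = 4
G(14) = mex({0, 1, 2}) = 3
G(15) = mex({0, 1, 2}) = 3
G(16) = mex({0, 1, 2, 4}) = 3
G(17) = mex({0, 1, 3, 4}) = 2
G(18) = mex({0, 1, 3, 4}) = 2
G(19) = mex({0, 1, 3, 5}) = 2
G(20) = mex({0, 1, 2, 3, 5}) = 4
G(21) = mex({0, 1, 2, 3, 5}) = 4
G(22) = mex({1, 2, 6}) = 0
G(23) = mex({0, 1, 2, 3, 4, 6}) = 5
G(24) = mex({0, 1, 2, 3, 4}) = 5
G(25) = mex({0, 1, 3, 4, 7}) = 2
G(26) = mex({0, 1, 3, 4, 5, 7}) = 2
G(27) = mex({0, 1, 3, 5}) = 2
G(28) = mex({0, 1, 2, 5}) = 3
G(29) = mex({0, 1, 2, 4, 5, 6}) = 3
G(30) = mex({1, 2, 4, 6}) = 0
G(31) = mex({0, 1, 2, 3, 4, 6}) = 5
G(32) = mex({1, 2, 3, 4, 7}) = 0
G(33) = mex({0, 3, 7}) = 1
G(34) = mex({0, 2, 3, 5, 7}) = 1
G(35) = mex({0, 2, 3, 5, 6}) = 1
G(36) = mex({0, 1, 2, 5, 6}) = 3
G(37) = mex({0, 1, 2, 4, 5, 6}) = 3
G(38) = mex({0, 1, 2, 4}) = 3
G(39) = mex({0, 1, 2, 3, 4, 7}) = 5
G(40) = mex({0, 1, 2, 3, 4, 5, 7}) = 6
G(41) = mex({0, 1, 2, 3, 5, 7}) = 4
Therefore G(41) = 4.

4


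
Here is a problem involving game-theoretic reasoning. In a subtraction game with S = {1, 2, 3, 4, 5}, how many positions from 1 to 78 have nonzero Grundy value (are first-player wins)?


Subtraction set S = {1, 2, 3, 4, 5}, so G(n) = n mod 6.
G(n) = 0 when n is a multiple of 6.
Multiples of 6 in [1, 78]: 13
N-positions (nonzero Grundy) = 78 - 13 = 65

65


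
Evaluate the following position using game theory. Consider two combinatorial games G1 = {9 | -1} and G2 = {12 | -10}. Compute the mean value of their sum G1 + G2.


G1 = {9 | -1}, G2 = {12 | -10}
Each is a switch {a | b} with numbers a > b; its mean value is (a + b)/2, and mean value is additive over game sums: m(G1 + G2) = m(G1) + m(G2).
Mean of G1 = (9 + (-1))/2 = 8/2 = 4
Mean of G2 = (12 + (-10))/2 = 2/2 = 1
Mean of G1 + G2 = 4 + 1 = 5

5


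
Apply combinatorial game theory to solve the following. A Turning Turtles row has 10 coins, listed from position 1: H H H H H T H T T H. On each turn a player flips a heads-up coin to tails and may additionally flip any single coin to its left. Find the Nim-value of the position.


Coins: H H H H H T H T T H
Key fact: a single head at position k behaves exactly like a Nim heap of size k (turning it to T and optionally flipping a coin at j < k corresponds to moving the heap from k to j, or to 0), and heads combine as a disjunctive sum (two heads at the same place would cancel, matching j XOR j = 0). So the Nim-value is the XOR of the 1-indexed positions of the heads.
Face-up positions (1-indexed): [1, 2, 3, 4, 5, 7, 10]
XOR 0 with 1: 0 XOR 1 = 1
XOR 1 with 2: 1 XOR 2 = 3
XOR 3 with 3: 3 XOR 3 = 0
XOR 0 with 4: 0 XOR 4 = 4
XOR 4 with 5: 4 XOR 5 = 1
XOR 1 with 7: 1 XOR 7 = 6
XOR 6 with 10: 6 XOR 10 = 12
Nim-value = 12

12


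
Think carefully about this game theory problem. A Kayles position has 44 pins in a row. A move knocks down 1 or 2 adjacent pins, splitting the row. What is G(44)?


Kayles: a move removes 1 or 2 adjacent pins from a contiguous row.
Removing pins from a row of k leaves two independent rows (a, b) with a + b = k - 1 (one pin) or a + b = k - 2 (two pins); an end removal gives a = 0.
By Sprague-Grundy, G(k) = mex{ G(a) XOR G(b) } over all these splits. G(0) = 0.
G(1): splits (0,0):0^0=0 -> mex({0}) = 1
G(2): splits (0,1):0^1=1 (0,0):0^0=0 -> mex({0, 1}) = 2
G(3): splits (0,2):0^2=2 (1,1):1^1=0 (0,1):0^1=1 -> mex({0, 1, 2}) = 3
G(4): splits (0,3):0^3=3 (1,2):1^2=3 (0,2):0^2=2 (1,1):1^1=0 -> mex({0, 2, 3}) = 1
G(5): splits (0,4):0^1=1 (1,3):1^3=2 (2,2):2^2=0 (0,3):0^3=3 (1,2):1^2=3 -> mex({0, 1, 2, 3}) = 4
G(6) = mex({0, 1, 2, 4}) = 3
G(7) = mex({0, 1, 3, 4, 5}) = 2
G(8) = mex({0, 2, 3, 5, 6}) = 1
G(9) = mex({0, 1, 2, 3, 6, 7}) = 4
G(10) = mex({0, 1, 3, 4, 5, 7}) = 2
G(11) = mex({0, 1, 2, 3, 4, 5}) = 6
G(12) = mex({0, 1, 2, 3, 5, 6, 7}) = 4
G(13) = mex({0, 2, 3, 4, 6, 7}) = 1
G(14) = mex({0, 1, 4, 5, 6, 7}) = 2
G(15) = mex({0, 1, 2, 3, 4, 5, 6}) = 7
G(16) = mex({0, 2, 3, 5, 6, 7}) = 1
G(17) = mex({0, 1, 2, 3, 5, 6, 7}) = 4
G(18) = mex({0, 1, 2, 4, 5, 6}) = 3
G(19) = mex({0, 1, 3, 4, 5, 7}) = 2
G(20) = mex({0, 2, 3, 4, 5, 6, 7}) = 1
G(21) = mex({0, 1, 2, 3, 5, 6, 7}) = 4
G(22) = mex({0, 1, 2, 3, 4, 5, 7}) = 6
G(23) = mex({0, 1, 2, 3, 4, 5, 6}) = 7
G(24) = mex({0, 1, 2, 3, 5, 6, 7}) = 4
G(25) = mex({0, 2, 3, 4, 6, 7}) = 1
G(26) = mex({0, 1, 3, 4, 5, 6, 7}) = 2
G(27) = mex({0, 1, 2, 3, 4, 5, 6, 7}) = 8
G(28) = mex({0, 1, 2, 3, 4, 6, 7, 8}) = 5
G(29) = mex({0, 1, 2, 3, 5, 6, 7, 8, 9}) = 4
G(30) = mex({0, 1, 2, 3, 4, 5, 6, 9, 10}) = 7
G(31) = mex({0, 1, 3, 4, 5, 7, 10, 11}) = 2
G(32) = mex({0, 2, 3, 4, 5, 6, 7, 9, 11}) = 1
G(33) = mex({0, 1, 2, 3, 4, 5, 6, 7, 9, 12}) = 8
G(34) = mex({0, 1, 2, 3, 4, 5, 7, 8, 11, 12}) = 6
G(35) = mex({0, 1, 2, 3, 4, 5, 6, 8, 9, 10, 11}) = 7
G(36) = mex({0, 1, 2, 3, 5, 6, 7, 9, 10}) = 4
G(37) = mex({0, 2, 3, 4, 6, 7, 9, 10, 11, 12}) = 1
G(38) = mex({0, 1, 3, 4, 5, 6, 7, 9, 10, 11, 12}) = 2
G(39) = mex({0, 1, 2, 4, 5, 6, 7, 9, 10, 12, 14}) = 3
G(40) = mex({0, 2, 3, 4, 6, 7, 11, 12, 14}) = 1
G(41) = mex({0, 1, 2, 3, 5, 6, 7, 9, 10, 11, 12}) = 4
G(42) = mex({0, 1, 2, 3, 4, 5, 6, 9, 10}) = 7
G(43) = mex({0, 1, 3, 4, 5, 7, 9, 10, 12, 15}) = 2
G(44) = mex({0, 2, 3, 4, 5, 6, 7, 9, 10, 12, 15}) = 1
Therefore G(44) = 1.

1


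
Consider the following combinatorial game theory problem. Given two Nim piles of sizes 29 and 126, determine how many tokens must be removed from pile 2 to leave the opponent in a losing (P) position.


Piles: 29 and 126
Current XOR: 29 XOR 126 = 99 (non-zero, so this is an N-position).
To make the XOR zero, we need to find a move that balances the piles.
For pile 2 (size 126): target = 126 XOR 99 = 29
We reduce pile 2 from 126 to 29.
Tokens removed: 126 - 29 = 97
Verification: 29 XOR 29 = 0

97


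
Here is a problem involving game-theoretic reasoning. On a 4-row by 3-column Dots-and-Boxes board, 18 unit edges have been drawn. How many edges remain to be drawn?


Grid: 4 x 3 boxes, i.e. 5 rows and 4 columns of dots.
Horizontal edges: (rows + 1) * cols = 5 * 3 = 15
Vertical edges: rows * (cols + 1) = 4 * 4 = 16
Total edges: 15 + 16 = 31
Edges drawn: 18
Remaining: 31 - 18 = 13

13


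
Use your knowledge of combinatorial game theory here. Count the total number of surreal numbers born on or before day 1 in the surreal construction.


Day 0: {|} = 0 is born. Count = 1.
Day n: the number of surreal numbers born by day n is 2^(n+1) - 1.
By day 0: 2^1 - 1 = 1
By day 1: 2^2 - 1 = 3
By day 1: 3 surreal numbers.

3


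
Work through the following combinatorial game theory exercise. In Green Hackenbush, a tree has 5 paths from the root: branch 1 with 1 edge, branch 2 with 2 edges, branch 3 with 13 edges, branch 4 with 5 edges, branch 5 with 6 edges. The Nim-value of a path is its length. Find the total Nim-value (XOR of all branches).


The tree has 5 branches from the ground vertex.
In Green Hackenbush, the Nim-value of a simple path of length k is k.
Branch 1: length 1, Nim-value = 1
Branch 2: length 2, Nim-value = 2
Branch 3: length 13, Nim-value = 13
Branch 4: length 5, Nim-value = 5
Branch 5: length 6, Nim-value = 6
Total Nim-value = XOR of all branch values:
0 XOR 1 = 1
1 XOR 2 = 3
3 XOR 13 = 14
14 XOR 5 = 11
11 XOR 6 = 13
Nim-value of the tree = 13

13


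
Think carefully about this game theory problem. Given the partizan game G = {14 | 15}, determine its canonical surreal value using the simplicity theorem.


Left options: {14}, max = 14
Right options: {15}, min = 15
All options are numbers and max(Left) < min(Right), so by the simplicity theorem the value is the simplest (earliest-born) number strictly between 14 and 15.
No integer lies strictly between 14 and 15, so the value is the dyadic rational m/2^k in the interval with the smallest k (then m odd); search k = 1, 2, ...:
Denominator 2: 29/2 lies strictly between 14 and 15 -- found.
The simplest number in the interval is 29/2.
Game value = 29/2

29/2


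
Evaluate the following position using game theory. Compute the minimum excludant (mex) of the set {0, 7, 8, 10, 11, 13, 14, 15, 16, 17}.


Set = {0, 7, 8, 10, 11, 13, 14, 15, 16, 17}
0 is in the set.
1 is NOT in the set. This is the mex.
mex = 1

1


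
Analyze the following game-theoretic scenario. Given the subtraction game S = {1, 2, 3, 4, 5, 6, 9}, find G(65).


The subtraction set is S = {1, 2, 3, 4, 5, 6, 9}.
G(k) = mex{ G(k - s) : s in S, s <= k }. We compute iteratively: G(0) = 0.
G(1) = mex({0}) = 1
G(2) = mex({0, 1}) = 2
G(3) = mex({0, 1, 2}) = 3
G(4) = mex({0, 1, 2, 3}) = 4
G(5) = mex({0, 1, 2, 3, 4}) = 5
G(6) = mex({0, 1, 2, 3, 4, 5}) = 6
G(7) = mex({1, 2, 3, 4, 5, 6}) = 0
G(8) = mex({0, 2, 3, 4, 5, 6}) = 1
G(9) = mex({0, 1, 3, 4, 5, 6}) = 2
G(10) = mex({0, 1, 2, 4, 5, 6}) = 3
G(11) = mex({0, 1, 2, 3, 5, 6}) = 4
G(12) = mex({0, 1, 2, 3, 4, 6}) = 5
G(13) = mex({0, 1, 2, 3, 4, 5}) = 6
G(14) = mex({1, 2, 3, 4, 5, 6}) = 0
G(15) = mex({0, 2, 3, 4, 5, 6}) = 1
Observe that G(7)..G(15) = 0, 1, 2, 3, 4, 5, 6, 0, 1 repeats G(0)..G(8) = 0, 1, 2, 3, 4, 5, 6, 0, 1.
For k >= max(S) = 9, G(k) is determined by the previous 9 values G(k-9)..G(k-1); a window of 9 consecutive values has recurred shifted by 7, so by induction G(k + 7) = G(k) for all k >= 0: the sequence is periodic from the start with period 7.
One period: G(0..6) = 0, 1, 2, 3, 4, 5, 6.
65 mod 7 = 2, so G(65) = G(2) = 2.

2


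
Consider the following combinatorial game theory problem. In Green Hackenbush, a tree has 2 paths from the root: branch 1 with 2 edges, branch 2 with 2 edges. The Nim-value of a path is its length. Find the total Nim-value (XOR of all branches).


The tree has 2 branches from the ground vertex.
In Green Hackenbush, the Nim-value of a simple path of length k is k.
Branch 1: length 2, Nim-value = 2
Branch 2: length 2, Nim-value = 2
Total Nim-value = XOR of all branch values:
0 XOR 2 = 2
2 XOR 2 = 0
Nim-value of the tree = 0

0


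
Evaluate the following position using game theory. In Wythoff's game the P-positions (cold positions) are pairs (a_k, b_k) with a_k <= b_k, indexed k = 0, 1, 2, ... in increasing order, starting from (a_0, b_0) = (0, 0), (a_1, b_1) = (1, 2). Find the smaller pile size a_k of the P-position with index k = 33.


By Wythoff's theorem, a_k = floor(k * phi) and b_k = floor(k * phi^2) = a_k + k, where phi = (1 + sqrt(5))/2 is the golden ratio.
phi = (1 + sqrt(5))/2 = 1.618034
k = 33
k * phi = 33 * 1.618034 = 53.395122
a_33 = floor(k * phi) = 53

53


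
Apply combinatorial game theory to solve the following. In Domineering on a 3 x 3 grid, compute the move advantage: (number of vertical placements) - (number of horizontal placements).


Board is 3 x 3 (rows x cols).
Left (vertical) placements: (rows-1) * cols = 2 * 3 = 6
Right (horizontal) placements: rows * (cols-1) = 3 * 2 = 6
Advantage = Left - Right = 6 - 6 = 0

0


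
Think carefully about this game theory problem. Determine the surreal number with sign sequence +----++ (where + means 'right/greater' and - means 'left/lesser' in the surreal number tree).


Sign expansion: +----++
Rule: track bounds (lo, hi), initially (-inf, +inf). On '+', the current value becomes lo and we move to the simplest number in (value, hi): value + 1 if hi = +inf, otherwise the midpoint (value + hi)/2. On '-', the current value becomes hi and we move to value - 1 if lo = -inf, otherwise the midpoint (lo + value)/2.
Start at 0.
Step 1: sign = +, move right. Bounds: (0, +inf). Value = 1
Step 2: sign = -, move left. Bounds: (0, 1). Value = 1/2
Step 3: sign = -, move left. Bounds: (0, 1/2). Value = 1/4
Step 4: sign = -, move left. Bounds: (0, 1/4). Value = 1/8
Step 5: sign = -, move left. Bounds: (0, 1/8). Value = 1/16
Step 6: sign = +, move right. Bounds: (1/16, 1/8). Value = 3/32
Step 7: sign = +, move right. Bounds: (3/32, 1/8). Value = 7/64
The surreal number with sign expansion +----++ is 7/64.

7/64


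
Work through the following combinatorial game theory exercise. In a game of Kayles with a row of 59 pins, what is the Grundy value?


Kayles: a move removes 1 or 2 adjacent pins from a contiguous row.
Removing pins from a row of k leaves two independent rows (a, b) with a + b = k - 1 (one pin) or a + b = k - 2 (two pins); an end removal gives a = 0.
By Sprague-Grundy, G(k) = mex{ G(a) XOR G(b) } over all these splits. G(0) = 0.
G(1): splits (0,0):0^0=0 -> mex({0}) = 1
G(2): splits (0,1):0^1=1 (0,0):0^0=0 -> mex({0, 1}) = 2
G(3): splits (0,2):0^2=2 (1,1):1^1=0 (0,1):0^1=1 -> mex({0, 1, 2}) = 3
G(4): splits (0,3):0^3=3 (1,2):1^2=3 (0,2):0^2=2 (1,1):1^1=0 -> mex({0, 2, 3}) = 1
G(5): splits (0,4):0^1=1 (1,3):1^3=2 (2,2):2^2=0 (0,3):0^3=3 (1,2):1^2=3 -> mex({0, 1, 2, 3}) = 4
G(6) = mex({0, 1, 2, 4}) = 3
G(7) = mex({0, 1, 3, 4, 5}) = 2
G(8) = mex({0, 2, 3, 5, 6}) = 1
G(9) = mex({0, 1, 2, 3, 6, 7}) = 4
G(10) = mex({0, 1, 3, 4, 5, 7}) = 2
G(11) = mex({0, 1, 2, 3, 4, 5}) = 6
G(12) = mex({0, 1, 2, 3, 5, 6, 7}) = 4
G(13) = mex({0, 2, 3, 4, 6, 7}) = 1
G(14) = mex({0, 1, 4, 5, 6, 7}) = 2
G(15) = mex({0, 1, 2, 3, 4, 5, 6}) = 7
G(16) = mex({0, 2, 3, 5, 6, 7}) = 1
G(17) = mex({0, 1, 2, 3, 5, 6, 7}) = 4
G(18) = mex({0, 1, 2, 4, 5, 6}) = 3
G(19) = mex({0, 1, 3, 4, 5, 7}) = 2
G(20) = mex({0, 2, 3, 4, 5, 6, 7}) = 1
G(21) = mex({0, 1, 2, 3, 5, 6, 7}) = 4
G(22) = mex({0, 1, 2, 3, 4, 5, 7}) = 6
G(23) = mex({0, 1, 2, 3, 4, 5, 6}) = 7
G(24) = mex({0, 1, 2, 3, 5, 6, 7}) = 4
G(25) = mex({0, 2, 3, 4, 6, 7}) = 1
G(26) = mex({0, 1, 3, 4, 5, 6, 7}) = 2
G(27) = mex({0, 1, 2, 3, 4, 5, 6, 7}) = 8
G(28) = mex({0, 1, 2, 3, 4, 6, 7, 8}) = 5
G(29) = mex({0, 1, 2, 3, 5, 6, 7, 8, 9}) = 4
G(30) = mex({0, 1, 2, 3, 4, 5, 6, 9, 10}) = 7
G(31) = mex({0, 1, 3, 4, 5, 7, 10, 11}) = 2
G(32) = mex({0, 2, 3, 4, 5, 6, 7, 9, 11}) = 1
G(33) = mex({0, 1, 2, 3, 4, 5, 6, 7, 9, 12}) = 8
G(34) = mex({0, 1, 2, 3, 4, 5, 7, 8, 11, 12}) = 6
G(35) = mex({0, 1, 2, 3, 4, 5, 6, 8, 9, 10, 11}) = 7
G(36) = mex({0, 1, 2, 3, 5, 6, 7, 9, 10}) = 4
G(37) = mex({0, 2, 3, 4, 6, 7, 9, 10, 11, 12}) = 1
G(38) = mex({0, 1, 3, 4, 5, 6, 7, 9, 10, 11, 12}) = 2
G(39) = mex({0, 1, 2, 4, 5, 6, 7, 9, 10, 12, 14}) = 3
G(40) = mex({0, 2, 3, 4, 6, 7, 11, 12, 14}) = 1
G(41) = mex({0, 1, 2, 3, 5, 6, 7, 9, 10, 11, 12}) = 4
G(42) = mex({0, 1, 2, 3, 4, 5, 6, 9, 10}) = 7
G(43) = mex({0, 1, 3, 4, 5, 7, 9, 10, 12, 15}) = 2
G(44) = mex({0, 2, 3, 4, 5, 6, 7, 9, 10, 12, 15}) = 1
G(45) = mex({0, 1, 2, 3, 4, 5, 6, 7, 9, 10, 12, 14}) = 8
G(46) = mex({0, 1, 3, 4, 5, 7, 8, 11, 12, 14}) = 2
G(47) = mex({0, 1, 2, 3, 4, 5, 6, 8, 9, 10, 11, 12}) = 7
G(48) = mex({0, 1, 2, 3, 5, 6, 7, 9, 10}) = 4
G(49) = mex({0, 2, 3, 4, 6, 7, 9, 10, 11, 12, 15}) = 1
G(50) = mex({0, 1, 4, 5, 6, 7, 9, 11, 12, 14, 15}) = 2
G(51) = mex({0, 1, 2, 3, 4, 5, 6, 7, 9, 12, 14, 15}) = 8
G(52) = mex({0, 2, 3, 4, 5, 6, 7, 8, 11, 12, 15}) = 1
G(53) = mex({0, 1, 2, 3, 5, 6, 7, 8, 9, 10, 11, 12}) = 4
G(54) = mex({0, 1, 2, 3, 4, 5, 6, 9, 10}) = 7
G(55) = mex({0, 1, 3, 4, 5, 7, 9, 10, 11, 12}) = 2
G(56) = mex({0, 2, 3, 4, 5, 6, 7, 9, 10, 11, 12, 13, 14}) = 1
G(57) = mex({0, 1, 2, 3, 5, 6, 7, 9, 10, 12, 13, 14, 15}) = 4
G(58) = mex({0, 1, 3, 4, 5, 7, 11, 12, 14, 15}) = 2
G(59) = mex({0, 1, 2, 3, 4, 5, 6, 9, 10, 11, 12, 15}) = 7
Therefore G(59) = 7.

7


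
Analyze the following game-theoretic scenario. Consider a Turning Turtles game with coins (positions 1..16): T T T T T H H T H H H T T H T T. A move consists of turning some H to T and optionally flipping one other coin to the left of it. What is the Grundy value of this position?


Coins: T T T T T H H T H H H T T H T T
Key fact: a single head at position k behaves exactly like a Nim heap of size k (turning it to T and optionally flipping a coin at j < k corresponds to moving the heap from k to j, or to 0), and heads combine as a disjunctive sum (two heads at the same place would cancel, matching j XOR j = 0). So the Nim-value is the XOR of the 1-indexed positions of the heads.
Face-up positions (1-indexed): [6, 7, 9, 10, 11, 14]
XOR 0 with 6: 0 XOR 6 = 6
XOR 6 with 7: 6 XOR 7 = 1
XOR 1 with 9: 1 XOR 9 = 8
XOR 8 with 10: 8 XOR 10 = 2
XOR 2 with 11: 2 XOR 11 = 9
XOR 9 with 14: 9 XOR 14 = 7
Nim-value = 7

7


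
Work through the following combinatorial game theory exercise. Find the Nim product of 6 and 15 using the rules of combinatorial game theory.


Nim multiplication is bilinear over XOR: (u XOR v) * w = (u*w) XOR (v*w).
So we split each operand into its bit components and XOR the pairwise Nim products.
6 = 2 + 4 (as XOR of powers of 2).
15 = 1 + 2 + 4 + 8 (as XOR of powers of 2).
Using the standard Nim-product table on single bits:
  2*2 = 3,   2*4 = 8,   2*8 = 12,
  4*4 = 6,   4*8 = 11,  8*8 = 13,
and  1*x = x (identity), k*l = l*k (commutative).
Pairwise Nim products:
  2 * 1 = 2
  2 * 2 = 3
  2 * 4 = 8
  2 * 8 = 12
  4 * 1 = 4
  4 * 2 = 8
  4 * 4 = 6
  4 * 8 = 11
XOR them: 2 XOR 3 XOR 8 XOR 12 XOR 4 XOR 8 XOR 6 XOR 11 = 4.
Result: 6 * 15 = 4 (in Nim).

4


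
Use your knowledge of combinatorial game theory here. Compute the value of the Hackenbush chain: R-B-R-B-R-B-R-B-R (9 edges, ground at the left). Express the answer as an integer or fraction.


Edges (from ground): R-B-R-B-R-B-R-B-R
By Berlekamp's sign-expansion rule, a Blue-Red Hackenbush stalk has the value of the surreal number whose sign sequence is the edge sequence with B -> + and R -> -.
Sign sequence: -+-+-+-+-
Trace the sign expansion in the surreal number tree, starting from 0:
Edge 1: R (sign -) -> bounds (-inf, 0), value = -1
Edge 2: B (sign +) -> bounds (-1, 0), value = -1/2
Edge 3: R (sign -) -> bounds (-1, -1/2), value = -3/4
Edge 4: B (sign +) -> bounds (-3/4, -1/2), value = -5/8
Edge 5: R (sign -) -> bounds (-3/4, -5/8), value = -11/16
Edge 6: B (sign +) -> bounds (-11/16, -5/8), value = -21/32
Edge 7: R (sign -) -> bounds (-11/16, -21/32), value = -43/64
Edge 8: B (sign +) -> bounds (-43/64, -21/32), value = -85/128
Edge 9: R (sign -) -> bounds (-43/64, -85/128), value = -171/256
Game value = -171/256

-171/256


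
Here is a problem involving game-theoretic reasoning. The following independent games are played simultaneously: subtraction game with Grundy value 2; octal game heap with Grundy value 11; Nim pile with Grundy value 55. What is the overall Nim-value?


By the Sprague-Grundy theorem, the Grundy value of a sum of games is the XOR of individual Grundy values.
subtraction game: Grundy value = 2. Running XOR: 0 XOR 2 = 2
octal game heap: Grundy value = 11. Running XOR: 2 XOR 11 = 9
Nim pile: Grundy value = 55. Running XOR: 9 XOR 55 = 62
The combined Grundy value is 62.

62
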